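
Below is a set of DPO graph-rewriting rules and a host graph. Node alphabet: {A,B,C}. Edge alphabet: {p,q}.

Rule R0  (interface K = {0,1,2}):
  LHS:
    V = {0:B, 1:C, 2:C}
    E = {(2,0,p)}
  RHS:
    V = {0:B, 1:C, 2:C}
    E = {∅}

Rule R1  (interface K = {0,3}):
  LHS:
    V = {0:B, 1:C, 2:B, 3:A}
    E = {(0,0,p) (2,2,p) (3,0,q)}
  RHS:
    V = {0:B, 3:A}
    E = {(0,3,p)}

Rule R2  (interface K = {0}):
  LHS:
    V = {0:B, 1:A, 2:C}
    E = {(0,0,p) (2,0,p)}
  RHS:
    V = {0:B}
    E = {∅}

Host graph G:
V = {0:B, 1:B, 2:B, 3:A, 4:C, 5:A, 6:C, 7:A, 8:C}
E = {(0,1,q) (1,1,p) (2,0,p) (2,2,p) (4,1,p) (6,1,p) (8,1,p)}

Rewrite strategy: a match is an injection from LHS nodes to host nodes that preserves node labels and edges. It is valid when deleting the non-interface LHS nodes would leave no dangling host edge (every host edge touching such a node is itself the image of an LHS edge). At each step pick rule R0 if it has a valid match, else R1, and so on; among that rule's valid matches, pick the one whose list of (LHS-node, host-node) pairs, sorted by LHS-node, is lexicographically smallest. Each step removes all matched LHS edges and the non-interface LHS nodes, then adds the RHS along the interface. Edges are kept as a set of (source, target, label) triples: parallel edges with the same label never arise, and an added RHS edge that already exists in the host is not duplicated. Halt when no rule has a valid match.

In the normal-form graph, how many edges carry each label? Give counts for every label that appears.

start.  V:9 E:7  edges: 0-q->1 1-p->1 2-p->0 2-p->2 4-p->1 6-p->1 8-p->1
1. fire R0 via {0↦1, 1↦4, 2↦6}  →  V:9 E:6  edges: 0-q->1 1-p->1 2-p->0 2-p->2 4-p->1 8-p->1
2. fire R0 via {0↦1, 1↦4, 2↦8}  →  V:9 E:5  edges: 0-q->1 1-p->1 2-p->0 2-p->2 4-p->1
3. fire R0 via {0↦1, 1↦6, 2↦4}  →  V:9 E:4  edges: 0-q->1 1-p->1 2-p->0 2-p->2
normal form: no rule applies after step 3
NF edges: [(0, 1, 'q'), (1, 1, 'p'), (2, 0, 'p'), (2, 2, 'p')]

Answer: p:3 q:1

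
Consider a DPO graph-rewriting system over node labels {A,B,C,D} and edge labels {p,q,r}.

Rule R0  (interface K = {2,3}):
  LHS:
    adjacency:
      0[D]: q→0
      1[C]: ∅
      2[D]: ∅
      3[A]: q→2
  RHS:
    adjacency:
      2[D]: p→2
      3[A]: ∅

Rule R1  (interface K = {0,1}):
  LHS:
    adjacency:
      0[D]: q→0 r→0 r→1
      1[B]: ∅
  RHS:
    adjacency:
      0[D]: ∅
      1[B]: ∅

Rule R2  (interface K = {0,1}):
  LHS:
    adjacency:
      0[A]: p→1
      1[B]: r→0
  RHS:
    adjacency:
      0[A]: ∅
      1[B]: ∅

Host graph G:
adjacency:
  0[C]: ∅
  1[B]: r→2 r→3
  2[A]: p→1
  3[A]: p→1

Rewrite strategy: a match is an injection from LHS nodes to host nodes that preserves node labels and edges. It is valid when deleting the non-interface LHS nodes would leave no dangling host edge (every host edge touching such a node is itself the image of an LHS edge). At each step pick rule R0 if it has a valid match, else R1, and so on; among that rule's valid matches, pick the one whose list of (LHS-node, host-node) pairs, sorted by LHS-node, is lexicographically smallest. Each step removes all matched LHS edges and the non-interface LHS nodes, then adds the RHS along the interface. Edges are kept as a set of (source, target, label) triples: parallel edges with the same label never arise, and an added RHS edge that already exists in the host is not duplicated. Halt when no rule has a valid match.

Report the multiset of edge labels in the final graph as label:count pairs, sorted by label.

[0] host  ⇒  4 nodes, 4 edges  {1-r->2 1-r->3 2-p->1 3-p->1}
[1] R2 @ {0↦2, 1↦1}  ⇒  4 nodes, 2 edges  {1-r->3 3-p->1}
[2] R2 @ {0↦3, 1↦1}  ⇒  4 nodes, 0 edges  {∅}
halt: no rule applies after step 2
NF edges: []

Answer: (no edges)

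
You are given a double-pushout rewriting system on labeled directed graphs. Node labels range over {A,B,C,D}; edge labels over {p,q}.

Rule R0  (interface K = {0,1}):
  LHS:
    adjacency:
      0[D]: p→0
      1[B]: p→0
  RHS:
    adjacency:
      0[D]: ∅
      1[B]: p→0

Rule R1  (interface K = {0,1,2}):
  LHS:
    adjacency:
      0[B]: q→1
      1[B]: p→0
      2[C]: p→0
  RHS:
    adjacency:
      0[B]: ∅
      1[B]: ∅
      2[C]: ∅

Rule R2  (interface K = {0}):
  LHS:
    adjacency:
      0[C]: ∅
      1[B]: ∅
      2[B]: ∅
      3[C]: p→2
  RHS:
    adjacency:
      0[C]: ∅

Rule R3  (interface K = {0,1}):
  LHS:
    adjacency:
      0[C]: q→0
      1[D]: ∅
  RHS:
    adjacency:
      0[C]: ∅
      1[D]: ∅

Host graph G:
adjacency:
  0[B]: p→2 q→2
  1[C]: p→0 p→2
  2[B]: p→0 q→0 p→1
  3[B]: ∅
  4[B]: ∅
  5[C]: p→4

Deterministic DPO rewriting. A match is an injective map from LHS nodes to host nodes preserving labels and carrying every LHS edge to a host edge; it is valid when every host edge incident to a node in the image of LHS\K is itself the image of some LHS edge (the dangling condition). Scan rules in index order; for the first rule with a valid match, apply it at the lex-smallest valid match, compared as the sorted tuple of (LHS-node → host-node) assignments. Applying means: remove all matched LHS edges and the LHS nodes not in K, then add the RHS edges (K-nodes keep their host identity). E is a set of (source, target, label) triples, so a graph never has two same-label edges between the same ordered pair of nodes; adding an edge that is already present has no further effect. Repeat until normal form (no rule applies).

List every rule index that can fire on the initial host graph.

Answer: [R1,R2]

Steps:
R0: no valid match — LHS pattern not found
R1: 2 valid matches — {0↦0, 1↦2, 2↦1}, {0↦2, 1↦0, 2↦1}
R2: 1 valid match — {0↦1, 1↦3, 2↦4, 3↦5}
R3: no valid match — LHS pattern not found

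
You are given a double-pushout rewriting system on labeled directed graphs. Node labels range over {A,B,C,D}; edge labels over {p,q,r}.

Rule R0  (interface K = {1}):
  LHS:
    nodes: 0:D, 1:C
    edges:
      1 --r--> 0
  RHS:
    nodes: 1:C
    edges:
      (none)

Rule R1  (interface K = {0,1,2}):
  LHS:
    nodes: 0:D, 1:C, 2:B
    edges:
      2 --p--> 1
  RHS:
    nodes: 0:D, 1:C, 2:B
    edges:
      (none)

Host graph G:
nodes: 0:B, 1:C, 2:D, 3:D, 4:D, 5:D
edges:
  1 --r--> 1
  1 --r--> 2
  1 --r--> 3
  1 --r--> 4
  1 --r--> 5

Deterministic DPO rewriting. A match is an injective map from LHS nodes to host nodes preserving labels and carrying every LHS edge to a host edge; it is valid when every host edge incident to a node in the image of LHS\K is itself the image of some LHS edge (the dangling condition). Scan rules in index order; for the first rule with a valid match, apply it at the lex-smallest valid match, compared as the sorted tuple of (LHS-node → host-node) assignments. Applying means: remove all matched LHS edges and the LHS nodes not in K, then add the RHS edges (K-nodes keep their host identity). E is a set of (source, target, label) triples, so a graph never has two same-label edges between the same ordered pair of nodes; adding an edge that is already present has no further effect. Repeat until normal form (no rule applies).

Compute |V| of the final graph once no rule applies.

[0] host  ⇒  6 nodes, 5 edges  {1-r->1 1-r->2 1-r->3 1-r->4 1-r->5}
[1] R0 @ {0↦2, 1↦1}  ⇒  5 nodes, 4 edges  {1-r->1 1-r->3 1-r->4 1-r->5}
[2] R0 @ {0↦3, 1↦1}  ⇒  4 nodes, 3 edges  {1-r->1 1-r->4 1-r->5}
[3] R0 @ {0↦4, 1↦1}  ⇒  3 nodes, 2 edges  {1-r->1 1-r->5}
[4] R0 @ {0↦5, 1↦1}  ⇒  2 nodes, 1 edges  {1-r->1}
final graph: no rule applies after step 4
NF nodes: {0:B, 1:C}

Answer: 2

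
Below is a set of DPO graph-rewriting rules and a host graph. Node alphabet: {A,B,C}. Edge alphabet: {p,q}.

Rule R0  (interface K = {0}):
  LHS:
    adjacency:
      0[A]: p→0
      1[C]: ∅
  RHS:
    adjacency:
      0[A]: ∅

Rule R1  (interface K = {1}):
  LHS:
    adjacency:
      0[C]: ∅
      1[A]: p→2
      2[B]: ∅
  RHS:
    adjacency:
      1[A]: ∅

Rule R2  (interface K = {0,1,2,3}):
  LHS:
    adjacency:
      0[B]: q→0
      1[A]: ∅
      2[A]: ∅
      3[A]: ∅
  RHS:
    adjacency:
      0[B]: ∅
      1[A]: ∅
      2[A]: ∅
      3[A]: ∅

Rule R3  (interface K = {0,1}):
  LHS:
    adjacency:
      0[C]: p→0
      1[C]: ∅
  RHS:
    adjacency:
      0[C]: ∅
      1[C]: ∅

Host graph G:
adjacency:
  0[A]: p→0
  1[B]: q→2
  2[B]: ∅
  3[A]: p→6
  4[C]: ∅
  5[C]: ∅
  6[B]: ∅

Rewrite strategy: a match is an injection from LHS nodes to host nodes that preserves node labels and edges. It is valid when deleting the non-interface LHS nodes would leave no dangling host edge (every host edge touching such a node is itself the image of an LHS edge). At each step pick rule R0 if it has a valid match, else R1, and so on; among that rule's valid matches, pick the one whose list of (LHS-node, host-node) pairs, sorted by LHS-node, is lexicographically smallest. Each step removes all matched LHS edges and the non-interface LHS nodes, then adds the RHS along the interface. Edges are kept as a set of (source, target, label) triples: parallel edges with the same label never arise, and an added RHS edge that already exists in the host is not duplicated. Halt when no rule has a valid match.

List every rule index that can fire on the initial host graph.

Answer: [R0,R1]

Rewrite trace:
R0: 2 valid matches — {0↦0, 1↦4}, {0↦0, 1↦5}
R1: 2 valid matches — {0↦4, 1↦3, 2↦6}, {0↦5, 1↦3, 2↦6}
R2: no valid match — LHS pattern not found
R3: no valid match — LHS pattern not found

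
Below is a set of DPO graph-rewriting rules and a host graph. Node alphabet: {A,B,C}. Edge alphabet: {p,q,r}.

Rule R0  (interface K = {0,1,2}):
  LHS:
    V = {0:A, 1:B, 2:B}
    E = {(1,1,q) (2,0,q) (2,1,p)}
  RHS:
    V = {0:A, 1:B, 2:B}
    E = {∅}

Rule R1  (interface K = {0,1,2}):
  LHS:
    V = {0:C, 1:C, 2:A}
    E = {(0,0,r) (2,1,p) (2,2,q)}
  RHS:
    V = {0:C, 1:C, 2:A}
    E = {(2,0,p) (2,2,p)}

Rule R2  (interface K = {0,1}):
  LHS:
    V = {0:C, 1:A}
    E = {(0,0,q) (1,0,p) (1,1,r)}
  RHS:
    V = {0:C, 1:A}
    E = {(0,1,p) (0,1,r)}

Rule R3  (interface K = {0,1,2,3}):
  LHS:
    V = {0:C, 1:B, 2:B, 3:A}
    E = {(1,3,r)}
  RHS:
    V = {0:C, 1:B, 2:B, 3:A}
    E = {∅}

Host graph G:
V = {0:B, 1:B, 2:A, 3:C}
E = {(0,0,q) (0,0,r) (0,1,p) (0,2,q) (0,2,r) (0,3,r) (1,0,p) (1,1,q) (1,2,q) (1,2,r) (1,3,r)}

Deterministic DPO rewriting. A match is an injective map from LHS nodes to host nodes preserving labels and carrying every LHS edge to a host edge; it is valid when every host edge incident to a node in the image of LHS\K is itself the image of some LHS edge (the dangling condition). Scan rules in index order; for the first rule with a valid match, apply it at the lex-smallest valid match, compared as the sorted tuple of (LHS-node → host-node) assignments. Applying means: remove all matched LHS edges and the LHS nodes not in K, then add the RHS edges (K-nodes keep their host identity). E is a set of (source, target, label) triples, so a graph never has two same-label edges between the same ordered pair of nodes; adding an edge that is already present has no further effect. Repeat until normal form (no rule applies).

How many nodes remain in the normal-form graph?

Answer: 4

Steps:
[0] host  ⇒  4 nodes, 11 edges  {0-q->0 0-r->0 0-p->1 0-q->2 0-r->2 0-r->3 1-p->0 1-q->1 1-q->2 1-r->2 1-r->3}
[1] R0 @ {0↦2, 1↦0, 2↦1}  ⇒  4 nodes, 8 edges  {0-r->0 0-p->1 0-q->2 0-r->2 0-r->3 1-q->1 1-r->2 1-r->3}
[2] R0 @ {0↦2, 1↦1, 2↦0}  ⇒  4 nodes, 5 edges  {0-r->0 0-r->2 0-r->3 1-r->2 1-r->3}
[3] R3 @ {0↦3, 1↦0, 2↦1, 3↦2}  ⇒  4 nodes, 4 edges  {0-r->0 0-r->3 1-r->2 1-r->3}
[4] R3 @ {0↦3, 1↦1, 2↦0, 3↦2}  ⇒  4 nodes, 3 edges  {0-r->0 0-r->3 1-r->3}
halt: no rule applies after step 4
NF nodes: {0:B, 1:B, 2:A, 3:C}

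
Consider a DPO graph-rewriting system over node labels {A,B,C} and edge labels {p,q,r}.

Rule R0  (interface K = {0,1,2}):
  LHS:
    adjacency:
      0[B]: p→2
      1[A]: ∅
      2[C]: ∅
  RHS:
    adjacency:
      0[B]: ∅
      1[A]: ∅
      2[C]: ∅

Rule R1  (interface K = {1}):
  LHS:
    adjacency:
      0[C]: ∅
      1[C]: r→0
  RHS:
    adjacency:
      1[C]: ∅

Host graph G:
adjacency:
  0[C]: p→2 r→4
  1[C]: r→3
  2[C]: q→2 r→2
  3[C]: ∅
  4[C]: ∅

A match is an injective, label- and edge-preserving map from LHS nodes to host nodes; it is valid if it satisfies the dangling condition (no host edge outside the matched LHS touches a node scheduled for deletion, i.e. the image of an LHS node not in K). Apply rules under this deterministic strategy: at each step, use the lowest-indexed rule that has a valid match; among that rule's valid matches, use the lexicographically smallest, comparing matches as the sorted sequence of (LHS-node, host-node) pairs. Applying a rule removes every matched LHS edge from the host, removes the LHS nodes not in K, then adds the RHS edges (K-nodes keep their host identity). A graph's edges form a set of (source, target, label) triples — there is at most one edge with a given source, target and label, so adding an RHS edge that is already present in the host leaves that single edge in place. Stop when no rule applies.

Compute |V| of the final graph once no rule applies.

Answer: 3

Derivation:
initial: |V|=5 |E|=5  E = 0-p->2 0-r->4 1-r->3 2-q->2 2-r->2
step 1: apply R1 at {0↦3, 1↦1}  → |V|=4 |E|=4  E = 0-p->2 0-r->4 2-q->2 2-r->2
step 2: apply R1 at {0↦4, 1↦0}  → |V|=3 |E|=3  E = 0-p->2 2-q->2 2-r->2
halt: no rule applies after step 2
NF nodes: {0:C, 1:C, 2:C}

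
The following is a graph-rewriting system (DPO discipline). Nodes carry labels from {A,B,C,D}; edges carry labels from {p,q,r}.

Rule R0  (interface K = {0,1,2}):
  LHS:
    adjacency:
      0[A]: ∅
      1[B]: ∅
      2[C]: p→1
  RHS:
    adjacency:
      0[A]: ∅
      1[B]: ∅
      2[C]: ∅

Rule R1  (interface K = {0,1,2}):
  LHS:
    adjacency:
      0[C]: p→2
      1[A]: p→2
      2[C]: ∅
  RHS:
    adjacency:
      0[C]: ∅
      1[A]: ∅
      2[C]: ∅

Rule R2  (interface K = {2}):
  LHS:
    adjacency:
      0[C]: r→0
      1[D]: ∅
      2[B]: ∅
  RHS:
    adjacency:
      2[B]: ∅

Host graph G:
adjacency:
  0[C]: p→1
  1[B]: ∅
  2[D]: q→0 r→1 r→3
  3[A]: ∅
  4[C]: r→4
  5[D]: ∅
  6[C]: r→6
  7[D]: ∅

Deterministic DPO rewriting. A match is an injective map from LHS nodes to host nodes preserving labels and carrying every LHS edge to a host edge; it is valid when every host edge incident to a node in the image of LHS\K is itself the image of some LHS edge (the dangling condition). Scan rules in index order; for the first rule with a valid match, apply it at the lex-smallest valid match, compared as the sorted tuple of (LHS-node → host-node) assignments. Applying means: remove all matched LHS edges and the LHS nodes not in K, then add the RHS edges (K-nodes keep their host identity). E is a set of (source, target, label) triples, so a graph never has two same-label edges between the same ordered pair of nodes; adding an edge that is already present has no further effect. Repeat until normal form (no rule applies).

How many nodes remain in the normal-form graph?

Answer: 4

Derivation:
start.  V:8 E:6  edges: 0-p->1 2-q->0 2-r->1 2-r->3 4-r->4 6-r->6
1. fire R0 via {0↦3, 1↦1, 2↦0}  →  V:8 E:5  edges: 2-q->0 2-r->1 2-r->3 4-r->4 6-r->6
2. fire R2 via {0↦4, 1↦5, 2↦1}  →  V:6 E:4  edges: 2-q->0 2-r->1 2-r->3 6-r->6
3. fire R2 via {0↦6, 1↦7, 2↦1}  →  V:4 E:3  edges: 2-q->0 2-r->1 2-r->3
normal form: no rule applies after step 3
NF nodes: {0:C, 1:B, 2:D, 3:A}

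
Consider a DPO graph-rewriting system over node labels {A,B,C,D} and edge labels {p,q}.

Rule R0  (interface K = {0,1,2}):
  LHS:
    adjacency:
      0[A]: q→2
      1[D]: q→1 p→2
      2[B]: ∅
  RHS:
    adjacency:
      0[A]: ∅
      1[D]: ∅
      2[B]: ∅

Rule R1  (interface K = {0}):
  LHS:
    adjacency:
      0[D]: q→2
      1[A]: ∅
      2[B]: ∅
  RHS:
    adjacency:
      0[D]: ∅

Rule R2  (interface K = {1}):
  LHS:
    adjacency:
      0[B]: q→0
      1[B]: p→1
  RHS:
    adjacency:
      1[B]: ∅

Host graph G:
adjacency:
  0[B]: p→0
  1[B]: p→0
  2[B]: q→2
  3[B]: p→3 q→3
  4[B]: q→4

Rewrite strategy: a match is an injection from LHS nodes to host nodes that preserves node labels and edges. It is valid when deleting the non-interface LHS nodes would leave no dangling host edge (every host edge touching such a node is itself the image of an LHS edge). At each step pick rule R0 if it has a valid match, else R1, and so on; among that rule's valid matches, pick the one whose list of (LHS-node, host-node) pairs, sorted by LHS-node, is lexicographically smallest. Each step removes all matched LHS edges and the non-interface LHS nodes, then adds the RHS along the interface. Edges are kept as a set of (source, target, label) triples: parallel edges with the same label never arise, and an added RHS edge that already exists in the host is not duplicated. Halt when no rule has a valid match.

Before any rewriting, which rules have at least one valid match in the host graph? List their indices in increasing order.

R0: no valid match — LHS pattern not found
R1: no valid match — LHS pattern not found
R2: 4 valid matches — {0↦2, 1↦0}, {0↦2, 1↦3}, {0↦4, 1↦0} (+1 more)

Answer: [R2]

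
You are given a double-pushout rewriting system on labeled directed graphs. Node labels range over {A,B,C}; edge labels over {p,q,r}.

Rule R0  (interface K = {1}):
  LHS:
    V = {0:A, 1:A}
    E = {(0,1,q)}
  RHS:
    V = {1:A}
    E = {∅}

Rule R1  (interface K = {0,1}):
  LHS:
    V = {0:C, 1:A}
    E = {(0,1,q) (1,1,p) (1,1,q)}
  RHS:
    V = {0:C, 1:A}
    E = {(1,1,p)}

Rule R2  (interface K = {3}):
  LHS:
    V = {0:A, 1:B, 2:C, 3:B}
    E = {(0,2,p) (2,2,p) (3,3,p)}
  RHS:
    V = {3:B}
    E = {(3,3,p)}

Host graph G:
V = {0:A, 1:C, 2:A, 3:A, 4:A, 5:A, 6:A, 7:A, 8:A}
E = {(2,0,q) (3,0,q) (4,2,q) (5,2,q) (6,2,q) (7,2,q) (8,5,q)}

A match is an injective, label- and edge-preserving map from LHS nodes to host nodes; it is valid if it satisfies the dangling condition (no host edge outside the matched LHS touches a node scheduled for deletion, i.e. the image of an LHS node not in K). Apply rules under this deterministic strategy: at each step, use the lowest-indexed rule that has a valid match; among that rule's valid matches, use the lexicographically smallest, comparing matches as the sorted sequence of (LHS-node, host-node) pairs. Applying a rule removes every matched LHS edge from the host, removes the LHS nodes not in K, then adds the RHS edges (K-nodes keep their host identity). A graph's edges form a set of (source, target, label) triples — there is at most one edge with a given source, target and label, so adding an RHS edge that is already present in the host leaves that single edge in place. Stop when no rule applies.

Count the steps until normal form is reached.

Answer: 7

Rewrite trace:
start.  V:9 E:7  edges: 2-q->0 3-q->0 4-q->2 5-q->2 6-q->2 7-q->2 8-q->5
1. fire R0 via {0↦3, 1↦0}  →  V:8 E:6  edges: 2-q->0 4-q->2 5-q->2 6-q->2 7-q->2 8-q->5
2. fire R0 via {0↦4, 1↦2}  →  V:7 E:5  edges: 2-q->0 5-q->2 6-q->2 7-q->2 8-q->5
3. fire R0 via {0↦6, 1↦2}  →  V:6 E:4  edges: 2-q->0 5-q->2 7-q->2 8-q->5
4. fire R0 via {0↦7, 1↦2}  →  V:5 E:3  edges: 2-q->0 5-q->2 8-q->5
5. fire R0 via {0↦8, 1↦5}  →  V:4 E:2  edges: 2-q->0 5-q->2
6. fire R0 via {0↦5, 1↦2}  →  V:3 E:1  edges: 2-q->0
7. fire R0 via {0↦2, 1↦0}  →  V:2 E:0  edges: ∅
final graph: no rule applies after step 7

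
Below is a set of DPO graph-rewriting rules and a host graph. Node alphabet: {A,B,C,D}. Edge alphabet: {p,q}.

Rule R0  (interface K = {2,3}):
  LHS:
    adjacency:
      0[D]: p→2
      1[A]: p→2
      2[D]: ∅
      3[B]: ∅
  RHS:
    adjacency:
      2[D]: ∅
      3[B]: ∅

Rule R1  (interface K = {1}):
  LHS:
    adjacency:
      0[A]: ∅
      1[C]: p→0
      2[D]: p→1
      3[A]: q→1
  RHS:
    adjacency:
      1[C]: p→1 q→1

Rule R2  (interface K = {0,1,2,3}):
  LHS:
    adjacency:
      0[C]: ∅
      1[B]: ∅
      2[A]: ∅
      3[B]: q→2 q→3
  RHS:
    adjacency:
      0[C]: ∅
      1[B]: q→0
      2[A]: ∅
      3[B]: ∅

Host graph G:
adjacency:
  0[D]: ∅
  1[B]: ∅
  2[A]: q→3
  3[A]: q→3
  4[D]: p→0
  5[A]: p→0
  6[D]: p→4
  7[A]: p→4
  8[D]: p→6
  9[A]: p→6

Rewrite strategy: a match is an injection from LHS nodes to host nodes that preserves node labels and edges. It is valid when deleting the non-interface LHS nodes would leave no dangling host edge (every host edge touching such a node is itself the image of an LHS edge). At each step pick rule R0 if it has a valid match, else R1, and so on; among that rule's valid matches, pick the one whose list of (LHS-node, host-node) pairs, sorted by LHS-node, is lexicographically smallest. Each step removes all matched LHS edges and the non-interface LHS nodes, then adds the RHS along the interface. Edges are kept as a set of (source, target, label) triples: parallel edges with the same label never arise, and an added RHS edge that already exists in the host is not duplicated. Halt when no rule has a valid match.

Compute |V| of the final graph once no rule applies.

start.  V:10 E:8  edges: 2-q->3 3-q->3 4-p->0 5-p->0 6-p->4 7-p->4 8-p->6 9-p->6
1. fire R0 via {0↦8, 1↦9, 2↦6, 3↦1}  →  V:8 E:6  edges: 2-q->3 3-q->3 4-p->0 5-p->0 6-p->4 7-p->4
2. fire R0 via {0↦6, 1↦7, 2↦4, 3↦1}  →  V:6 E:4  edges: 2-q->3 3-q->3 4-p->0 5-p->0
3. fire R0 via {0↦4, 1↦5, 2↦0, 3↦1}  →  V:4 E:2  edges: 2-q->3 3-q->3
final graph: no rule applies after step 3
NF nodes: {0:D, 1:B, 2:A, 3:A}

Answer: 4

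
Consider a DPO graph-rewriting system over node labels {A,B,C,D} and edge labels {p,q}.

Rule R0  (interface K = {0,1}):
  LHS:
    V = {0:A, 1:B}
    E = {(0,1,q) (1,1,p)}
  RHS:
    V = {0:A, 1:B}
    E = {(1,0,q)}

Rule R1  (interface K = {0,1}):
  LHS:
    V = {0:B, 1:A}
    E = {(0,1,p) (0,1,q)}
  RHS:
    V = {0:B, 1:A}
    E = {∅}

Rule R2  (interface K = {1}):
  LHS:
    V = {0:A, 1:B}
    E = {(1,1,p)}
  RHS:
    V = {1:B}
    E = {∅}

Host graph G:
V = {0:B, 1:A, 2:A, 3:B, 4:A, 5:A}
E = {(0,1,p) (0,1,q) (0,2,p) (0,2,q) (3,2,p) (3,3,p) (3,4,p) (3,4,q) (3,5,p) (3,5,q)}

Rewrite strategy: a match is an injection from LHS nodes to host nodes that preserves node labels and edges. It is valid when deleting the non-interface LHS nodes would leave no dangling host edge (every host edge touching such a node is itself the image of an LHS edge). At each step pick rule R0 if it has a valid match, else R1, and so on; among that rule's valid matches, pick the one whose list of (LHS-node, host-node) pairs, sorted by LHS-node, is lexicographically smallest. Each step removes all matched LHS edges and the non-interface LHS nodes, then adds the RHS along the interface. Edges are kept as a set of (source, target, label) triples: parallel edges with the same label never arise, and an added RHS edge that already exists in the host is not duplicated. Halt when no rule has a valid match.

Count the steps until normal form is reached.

initial: |V|=6 |E|=10  E = 0-p->1 0-q->1 0-p->2 0-q->2 3-p->2 3-p->3 3-p->4 3-q->4 3-p->5 3-q->5
step 1: apply R1 at {0↦0, 1↦1}  → |V|=6 |E|=8  E = 0-p->2 0-q->2 3-p->2 3-p->3 3-p->4 3-q->4 3-p->5 3-q->5
step 2: apply R1 at {0↦0, 1↦2}  → |V|=6 |E|=6  E = 3-p->2 3-p->3 3-p->4 3-q->4 3-p->5 3-q->5
step 3: apply R1 at {0↦3, 1↦4}  → |V|=6 |E|=4  E = 3-p->2 3-p->3 3-p->5 3-q->5
step 4: apply R1 at {0↦3, 1↦5}  → |V|=6 |E|=2  E = 3-p->2 3-p->3
step 5: apply R2 at {0↦1, 1↦3}  → |V|=5 |E|=1  E = 3-p->2
normal form: no rule applies after step 5

Answer: 5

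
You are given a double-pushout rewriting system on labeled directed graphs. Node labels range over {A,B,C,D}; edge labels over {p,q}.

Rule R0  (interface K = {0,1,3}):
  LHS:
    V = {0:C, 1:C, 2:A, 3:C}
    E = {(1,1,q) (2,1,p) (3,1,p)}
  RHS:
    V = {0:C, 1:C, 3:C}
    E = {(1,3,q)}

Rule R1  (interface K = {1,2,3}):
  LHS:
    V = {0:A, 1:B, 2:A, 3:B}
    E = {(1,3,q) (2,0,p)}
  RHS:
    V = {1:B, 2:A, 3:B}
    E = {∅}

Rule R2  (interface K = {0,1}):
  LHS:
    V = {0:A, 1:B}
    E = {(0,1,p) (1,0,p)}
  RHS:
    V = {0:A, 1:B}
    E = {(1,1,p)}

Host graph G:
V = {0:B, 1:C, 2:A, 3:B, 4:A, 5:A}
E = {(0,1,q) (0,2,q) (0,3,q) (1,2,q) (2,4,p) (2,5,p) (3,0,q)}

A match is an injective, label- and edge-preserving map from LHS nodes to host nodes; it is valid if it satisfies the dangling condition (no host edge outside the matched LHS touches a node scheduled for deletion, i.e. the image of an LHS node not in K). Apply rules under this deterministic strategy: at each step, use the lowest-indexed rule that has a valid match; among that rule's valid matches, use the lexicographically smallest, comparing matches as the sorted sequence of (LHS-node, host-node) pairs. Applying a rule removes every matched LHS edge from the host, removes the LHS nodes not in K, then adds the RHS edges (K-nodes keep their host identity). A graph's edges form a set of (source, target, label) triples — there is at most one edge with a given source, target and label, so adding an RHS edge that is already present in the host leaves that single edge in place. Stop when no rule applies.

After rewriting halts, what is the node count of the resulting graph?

Answer: 4

Steps:
start.  V:6 E:7  edges: 0-q->1 0-q->2 0-q->3 1-q->2 2-p->4 2-p->5 3-q->0
1. fire R1 via {0↦4, 1↦0, 2↦2, 3↦3}  →  V:5 E:5  edges: 0-q->1 0-q->2 1-q->2 2-p->5 3-q->0
2. fire R1 via {0↦5, 1↦3, 2↦2, 3↦0}  →  V:4 E:3  edges: 0-q->1 0-q->2 1-q->2
final graph: no rule applies after step 2
NF nodes: {0:B, 1:C, 2:A, 3:B}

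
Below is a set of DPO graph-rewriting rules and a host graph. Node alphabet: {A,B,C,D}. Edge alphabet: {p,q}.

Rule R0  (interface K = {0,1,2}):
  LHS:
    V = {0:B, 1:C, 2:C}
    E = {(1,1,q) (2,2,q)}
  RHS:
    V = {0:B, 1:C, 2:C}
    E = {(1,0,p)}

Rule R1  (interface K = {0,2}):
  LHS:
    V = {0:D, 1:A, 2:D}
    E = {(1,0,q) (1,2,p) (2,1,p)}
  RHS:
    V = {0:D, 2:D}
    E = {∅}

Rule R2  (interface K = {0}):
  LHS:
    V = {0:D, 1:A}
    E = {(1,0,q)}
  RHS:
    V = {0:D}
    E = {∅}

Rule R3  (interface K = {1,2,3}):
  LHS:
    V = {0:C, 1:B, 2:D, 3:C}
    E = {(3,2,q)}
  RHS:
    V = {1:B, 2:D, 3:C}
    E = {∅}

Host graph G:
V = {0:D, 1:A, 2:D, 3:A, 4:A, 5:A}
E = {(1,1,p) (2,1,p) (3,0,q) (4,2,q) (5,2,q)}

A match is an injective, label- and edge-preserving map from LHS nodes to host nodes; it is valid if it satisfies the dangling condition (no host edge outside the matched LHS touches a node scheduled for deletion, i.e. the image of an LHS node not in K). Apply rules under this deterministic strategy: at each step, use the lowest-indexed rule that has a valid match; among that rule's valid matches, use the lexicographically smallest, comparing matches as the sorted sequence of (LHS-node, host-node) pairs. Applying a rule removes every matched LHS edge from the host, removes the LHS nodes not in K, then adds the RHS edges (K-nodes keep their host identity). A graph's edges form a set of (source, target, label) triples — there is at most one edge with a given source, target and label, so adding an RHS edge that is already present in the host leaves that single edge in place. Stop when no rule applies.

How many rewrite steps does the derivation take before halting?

[0] host  ⇒  6 nodes, 5 edges  {1-p->1 2-p->1 3-q->0 4-q->2 5-q->2}
[1] R2 @ {0↦0, 1↦3}  ⇒  5 nodes, 4 edges  {1-p->1 2-p->1 4-q->2 5-q->2}
[2] R2 @ {0↦2, 1↦4}  ⇒  4 nodes, 3 edges  {1-p->1 2-p->1 5-q->2}
[3] R2 @ {0↦2, 1↦5}  ⇒  3 nodes, 2 edges  {1-p->1 2-p->1}
normal form: no rule applies after step 3

Answer: 3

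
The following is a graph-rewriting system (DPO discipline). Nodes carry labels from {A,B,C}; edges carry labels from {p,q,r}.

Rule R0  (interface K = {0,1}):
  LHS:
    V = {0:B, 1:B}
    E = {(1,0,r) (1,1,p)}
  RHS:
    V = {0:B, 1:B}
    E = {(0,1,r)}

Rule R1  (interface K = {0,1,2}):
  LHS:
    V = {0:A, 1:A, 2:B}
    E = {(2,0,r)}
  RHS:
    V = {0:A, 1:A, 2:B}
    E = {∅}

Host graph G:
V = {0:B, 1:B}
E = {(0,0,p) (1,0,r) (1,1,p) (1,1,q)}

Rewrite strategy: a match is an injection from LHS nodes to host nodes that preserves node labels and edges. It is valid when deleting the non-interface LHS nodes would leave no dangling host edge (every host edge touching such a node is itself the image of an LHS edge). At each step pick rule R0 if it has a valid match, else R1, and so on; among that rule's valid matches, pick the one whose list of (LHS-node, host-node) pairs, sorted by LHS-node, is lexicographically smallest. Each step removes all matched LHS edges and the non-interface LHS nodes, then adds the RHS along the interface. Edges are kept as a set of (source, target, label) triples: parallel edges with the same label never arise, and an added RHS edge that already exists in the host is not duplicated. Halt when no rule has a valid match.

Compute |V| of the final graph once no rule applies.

Answer: 2

Steps:
initial: |V|=2 |E|=4  E = 0-p->0 1-r->0 1-p->1 1-q->1
step 1: apply R0 at {0↦0, 1↦1}  → |V|=2 |E|=3  E = 0-p->0 0-r->1 1-q->1
step 2: apply R0 at {0↦1, 1↦0}  → |V|=2 |E|=2  E = 1-r->0 1-q->1
final graph: no rule applies after step 2
NF nodes: {0:B, 1:B}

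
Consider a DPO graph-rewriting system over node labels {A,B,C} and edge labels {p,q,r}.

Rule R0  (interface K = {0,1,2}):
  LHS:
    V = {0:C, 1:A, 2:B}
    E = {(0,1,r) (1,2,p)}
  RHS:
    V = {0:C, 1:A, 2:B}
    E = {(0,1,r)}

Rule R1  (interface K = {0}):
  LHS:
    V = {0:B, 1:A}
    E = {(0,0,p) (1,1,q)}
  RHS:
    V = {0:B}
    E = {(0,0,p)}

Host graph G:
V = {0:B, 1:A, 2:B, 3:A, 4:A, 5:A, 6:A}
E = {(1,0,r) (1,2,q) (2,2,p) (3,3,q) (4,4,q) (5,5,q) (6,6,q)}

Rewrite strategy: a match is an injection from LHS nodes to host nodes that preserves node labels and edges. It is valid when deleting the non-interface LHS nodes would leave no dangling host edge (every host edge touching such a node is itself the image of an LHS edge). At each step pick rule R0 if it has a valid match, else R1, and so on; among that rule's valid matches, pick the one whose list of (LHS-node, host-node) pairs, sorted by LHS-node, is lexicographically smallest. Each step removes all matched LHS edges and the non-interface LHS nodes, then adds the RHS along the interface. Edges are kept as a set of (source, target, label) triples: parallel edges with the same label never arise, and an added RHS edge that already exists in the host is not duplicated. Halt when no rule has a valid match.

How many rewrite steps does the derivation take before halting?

start.  V:7 E:7  edges: 1-r->0 1-q->2 2-p->2 3-q->3 4-q->4 5-q->5 6-q->6
1. fire R1 via {0↦2, 1↦3}  →  V:6 E:6  edges: 1-r->0 1-q->2 2-p->2 4-q->4 5-q->5 6-q->6
2. fire R1 via {0↦2, 1↦4}  →  V:5 E:5  edges: 1-r->0 1-q->2 2-p->2 5-q->5 6-q->6
3. fire R1 via {0↦2, 1↦5}  →  V:4 E:4  edges: 1-r->0 1-q->2 2-p->2 6-q->6
4. fire R1 via {0↦2, 1↦6}  →  V:3 E:3  edges: 1-r->0 1-q->2 2-p->2
halt: no rule applies after step 4

Answer: 4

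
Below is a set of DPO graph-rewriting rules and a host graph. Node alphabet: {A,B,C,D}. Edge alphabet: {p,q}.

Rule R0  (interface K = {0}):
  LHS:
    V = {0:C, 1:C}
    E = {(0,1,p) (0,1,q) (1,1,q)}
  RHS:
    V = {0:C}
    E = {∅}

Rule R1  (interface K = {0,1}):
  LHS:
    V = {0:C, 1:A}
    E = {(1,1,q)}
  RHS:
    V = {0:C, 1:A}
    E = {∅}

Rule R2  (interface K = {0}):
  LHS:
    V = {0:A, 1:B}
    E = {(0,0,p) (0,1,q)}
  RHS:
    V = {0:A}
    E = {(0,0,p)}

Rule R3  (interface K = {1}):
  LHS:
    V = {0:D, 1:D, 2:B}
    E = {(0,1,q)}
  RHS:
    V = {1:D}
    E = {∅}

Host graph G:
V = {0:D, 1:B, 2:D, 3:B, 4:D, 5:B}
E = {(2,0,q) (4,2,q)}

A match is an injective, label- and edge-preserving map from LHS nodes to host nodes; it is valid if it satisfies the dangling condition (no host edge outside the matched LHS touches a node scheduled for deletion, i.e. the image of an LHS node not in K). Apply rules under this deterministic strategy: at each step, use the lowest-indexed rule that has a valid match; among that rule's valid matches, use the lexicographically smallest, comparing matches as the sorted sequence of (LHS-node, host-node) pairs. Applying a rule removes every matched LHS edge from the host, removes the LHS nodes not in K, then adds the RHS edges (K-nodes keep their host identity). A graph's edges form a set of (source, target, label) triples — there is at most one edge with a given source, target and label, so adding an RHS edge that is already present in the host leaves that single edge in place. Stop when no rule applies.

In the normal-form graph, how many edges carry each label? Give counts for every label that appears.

start.  V:6 E:2  edges: 2-q->0 4-q->2
1. fire R3 via {0↦4, 1↦2, 2↦1}  →  V:4 E:1  edges: 2-q->0
2. fire R3 via {0↦2, 1↦0, 2↦3}  →  V:2 E:0  edges: ∅
halt: no rule applies after step 2
NF edges: []

Answer: (no edges)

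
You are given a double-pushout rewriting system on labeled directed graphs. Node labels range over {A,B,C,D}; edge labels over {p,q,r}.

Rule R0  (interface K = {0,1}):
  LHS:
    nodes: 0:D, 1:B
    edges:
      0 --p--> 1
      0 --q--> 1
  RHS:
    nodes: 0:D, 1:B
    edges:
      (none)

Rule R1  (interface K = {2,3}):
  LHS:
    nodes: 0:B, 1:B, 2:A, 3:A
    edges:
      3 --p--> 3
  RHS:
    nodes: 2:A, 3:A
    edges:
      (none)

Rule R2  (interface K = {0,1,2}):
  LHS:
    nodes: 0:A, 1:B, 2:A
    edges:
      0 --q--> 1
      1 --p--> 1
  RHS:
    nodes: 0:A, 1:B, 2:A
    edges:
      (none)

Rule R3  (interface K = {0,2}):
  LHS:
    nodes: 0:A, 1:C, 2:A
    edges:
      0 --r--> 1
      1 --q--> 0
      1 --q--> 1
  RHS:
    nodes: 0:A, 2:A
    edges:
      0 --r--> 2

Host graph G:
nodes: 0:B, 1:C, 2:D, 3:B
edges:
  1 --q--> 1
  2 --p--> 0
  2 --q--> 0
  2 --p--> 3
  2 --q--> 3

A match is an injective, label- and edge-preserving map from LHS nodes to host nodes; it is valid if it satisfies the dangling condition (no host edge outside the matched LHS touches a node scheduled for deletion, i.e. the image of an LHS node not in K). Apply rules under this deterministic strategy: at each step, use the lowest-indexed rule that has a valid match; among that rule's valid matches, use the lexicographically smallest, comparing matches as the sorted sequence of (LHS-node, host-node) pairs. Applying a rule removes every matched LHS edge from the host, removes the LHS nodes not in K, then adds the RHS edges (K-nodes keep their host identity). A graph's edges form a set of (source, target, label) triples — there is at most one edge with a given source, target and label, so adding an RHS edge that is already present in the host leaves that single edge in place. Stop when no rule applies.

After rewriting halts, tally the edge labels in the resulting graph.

Answer: q:1

Derivation:
start.  V:4 E:5  edges: 1-q->1 2-p->0 2-q->0 2-p->3 2-q->3
1. fire R0 via {0↦2, 1↦0}  →  V:4 E:3  edges: 1-q->1 2-p->3 2-q->3
2. fire R0 via {0↦2, 1↦3}  →  V:4 E:1  edges: 1-q->1
normal form: no rule applies after step 2
NF edges: [(1, 1, 'q')]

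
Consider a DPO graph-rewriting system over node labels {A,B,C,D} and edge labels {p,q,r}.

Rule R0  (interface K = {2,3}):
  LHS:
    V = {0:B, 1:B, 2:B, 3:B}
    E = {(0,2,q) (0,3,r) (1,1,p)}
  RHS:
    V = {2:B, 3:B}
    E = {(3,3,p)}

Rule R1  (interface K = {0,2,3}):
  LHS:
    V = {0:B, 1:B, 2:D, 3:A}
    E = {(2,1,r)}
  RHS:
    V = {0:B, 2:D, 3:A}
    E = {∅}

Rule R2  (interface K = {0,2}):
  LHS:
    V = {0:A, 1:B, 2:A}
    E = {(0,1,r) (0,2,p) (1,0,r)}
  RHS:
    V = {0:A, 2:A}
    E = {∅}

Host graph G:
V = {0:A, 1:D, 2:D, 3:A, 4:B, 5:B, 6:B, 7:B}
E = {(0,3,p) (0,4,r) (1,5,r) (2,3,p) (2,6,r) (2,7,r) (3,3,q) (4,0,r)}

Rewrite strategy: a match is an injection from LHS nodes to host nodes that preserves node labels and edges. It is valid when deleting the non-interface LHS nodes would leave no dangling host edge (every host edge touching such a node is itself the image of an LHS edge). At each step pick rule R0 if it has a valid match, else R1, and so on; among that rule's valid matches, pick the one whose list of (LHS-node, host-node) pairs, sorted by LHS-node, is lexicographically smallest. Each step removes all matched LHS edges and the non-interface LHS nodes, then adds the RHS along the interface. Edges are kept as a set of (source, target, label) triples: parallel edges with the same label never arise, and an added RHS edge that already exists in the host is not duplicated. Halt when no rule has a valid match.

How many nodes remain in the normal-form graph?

Answer: 4

Derivation:
initial: |V|=8 |E|=8  E = 0-p->3 0-r->4 1-r->5 2-p->3 2-r->6 2-r->7 3-q->3 4-r->0
step 1: apply R1 at {0↦4, 1↦5, 2↦1, 3↦0}  → |V|=7 |E|=7  E = 0-p->3 0-r->4 2-p->3 2-r->6 2-r->7 3-q->3 4-r->0
step 2: apply R1 at {0↦4, 1↦6, 2↦2, 3↦0}  → |V|=6 |E|=6  E = 0-p->3 0-r->4 2-p->3 2-r->7 3-q->3 4-r->0
step 3: apply R1 at {0↦4, 1↦7, 2↦2, 3↦0}  → |V|=5 |E|=5  E = 0-p->3 0-r->4 2-p->3 3-q->3 4-r->0
step 4: apply R2 at {0↦0, 1↦4, 2↦3}  → |V|=4 |E|=2  E = 2-p->3 3-q->3
halt: no rule applies after step 4
NF nodes: {0:A, 1:D, 2:D, 3:A}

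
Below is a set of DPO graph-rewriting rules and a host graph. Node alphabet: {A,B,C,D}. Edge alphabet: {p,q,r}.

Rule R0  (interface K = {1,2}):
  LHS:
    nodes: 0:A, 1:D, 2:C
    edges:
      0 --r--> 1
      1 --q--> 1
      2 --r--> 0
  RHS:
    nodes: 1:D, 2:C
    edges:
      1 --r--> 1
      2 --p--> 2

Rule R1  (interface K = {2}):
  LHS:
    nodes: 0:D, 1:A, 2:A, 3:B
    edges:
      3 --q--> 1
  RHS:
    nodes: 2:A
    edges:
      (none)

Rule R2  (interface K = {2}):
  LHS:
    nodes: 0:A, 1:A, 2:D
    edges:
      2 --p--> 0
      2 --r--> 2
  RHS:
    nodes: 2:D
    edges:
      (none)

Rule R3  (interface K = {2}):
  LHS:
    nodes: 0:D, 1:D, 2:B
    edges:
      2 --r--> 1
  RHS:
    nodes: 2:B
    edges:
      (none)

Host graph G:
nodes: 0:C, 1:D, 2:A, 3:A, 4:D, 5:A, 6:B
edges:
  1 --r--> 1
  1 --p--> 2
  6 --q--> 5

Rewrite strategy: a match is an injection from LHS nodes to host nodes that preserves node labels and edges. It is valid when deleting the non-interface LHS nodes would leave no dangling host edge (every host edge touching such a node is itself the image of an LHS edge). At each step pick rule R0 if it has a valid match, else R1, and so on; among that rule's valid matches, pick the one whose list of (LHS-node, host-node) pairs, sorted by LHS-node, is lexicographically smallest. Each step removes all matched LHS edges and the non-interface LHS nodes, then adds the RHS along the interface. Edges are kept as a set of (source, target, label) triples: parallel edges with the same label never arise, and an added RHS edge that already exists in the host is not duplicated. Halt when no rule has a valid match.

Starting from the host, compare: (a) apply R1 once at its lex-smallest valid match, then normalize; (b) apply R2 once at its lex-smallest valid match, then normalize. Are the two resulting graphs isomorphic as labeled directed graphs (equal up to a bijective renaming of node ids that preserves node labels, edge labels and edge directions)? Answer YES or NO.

Answer: NO

Rewrite trace:
branch R1-first: apply at {0↦4, 1↦5, 2↦2, 3↦6} → |E|=2, then 1 more step(s) → NF |V|=2 |E|=0 V={0:C, 1:D} E=∅
branch R2-first: apply at {0↦2, 1↦3, 2↦1} → |E|=1, then 0 more step(s) → NF |V|=5 |E|=1 V={0:C, 1:D, 4:D, 5:A, 6:B} E=6-q->5
graphs not isomorphic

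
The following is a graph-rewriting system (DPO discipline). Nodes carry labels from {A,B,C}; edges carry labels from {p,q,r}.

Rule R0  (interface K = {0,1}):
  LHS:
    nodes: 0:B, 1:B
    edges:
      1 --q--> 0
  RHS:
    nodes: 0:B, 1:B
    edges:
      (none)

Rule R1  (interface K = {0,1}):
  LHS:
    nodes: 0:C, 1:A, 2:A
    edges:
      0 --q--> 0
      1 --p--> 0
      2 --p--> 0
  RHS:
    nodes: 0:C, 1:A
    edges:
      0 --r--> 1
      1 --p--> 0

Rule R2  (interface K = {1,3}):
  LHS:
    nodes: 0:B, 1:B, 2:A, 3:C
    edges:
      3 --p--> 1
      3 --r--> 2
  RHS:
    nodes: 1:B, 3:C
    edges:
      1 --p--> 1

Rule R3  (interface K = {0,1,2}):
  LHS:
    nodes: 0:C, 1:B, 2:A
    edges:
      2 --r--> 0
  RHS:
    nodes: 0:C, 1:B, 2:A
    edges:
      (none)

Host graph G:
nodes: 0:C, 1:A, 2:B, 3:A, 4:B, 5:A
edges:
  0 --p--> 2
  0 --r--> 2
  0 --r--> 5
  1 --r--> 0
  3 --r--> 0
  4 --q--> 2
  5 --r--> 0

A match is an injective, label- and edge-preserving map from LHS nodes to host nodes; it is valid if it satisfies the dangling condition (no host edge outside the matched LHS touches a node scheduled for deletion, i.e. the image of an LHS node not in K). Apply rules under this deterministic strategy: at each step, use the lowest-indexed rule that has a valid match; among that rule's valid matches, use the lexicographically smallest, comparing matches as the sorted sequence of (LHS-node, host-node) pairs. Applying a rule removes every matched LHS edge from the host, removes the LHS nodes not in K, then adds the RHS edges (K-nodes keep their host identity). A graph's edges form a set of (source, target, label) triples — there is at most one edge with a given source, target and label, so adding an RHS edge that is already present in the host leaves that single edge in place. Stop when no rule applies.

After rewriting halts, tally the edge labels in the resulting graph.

start.  V:6 E:7  edges: 0-p->2 0-r->2 0-r->5 1-r->0 3-r->0 4-q->2 5-r->0
1. fire R0 via {0↦2, 1↦4}  →  V:6 E:6  edges: 0-p->2 0-r->2 0-r->5 1-r->0 3-r->0 5-r->0
2. fire R3 via {0↦0, 1↦2, 2↦1}  →  V:6 E:5  edges: 0-p->2 0-r->2 0-r->5 3-r->0 5-r->0
3. fire R3 via {0↦0, 1↦2, 2↦3}  →  V:6 E:4  edges: 0-p->2 0-r->2 0-r->5 5-r->0
4. fire R3 via {0↦0, 1↦2, 2↦5}  →  V:6 E:3  edges: 0-p->2 0-r->2 0-r->5
5. fire R2 via {0↦4, 1↦2, 2↦5, 3↦0}  →  V:4 E:2  edges: 0-r->2 2-p->2
normal form: no rule applies after step 5
NF edges: [(0, 2, 'r'), (2, 2, 'p')]

Answer: p:1 r:1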